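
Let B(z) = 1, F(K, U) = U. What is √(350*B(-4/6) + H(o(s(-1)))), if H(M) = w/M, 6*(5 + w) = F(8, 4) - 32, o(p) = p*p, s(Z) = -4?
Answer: √50313/12 ≈ 18.692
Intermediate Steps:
o(p) = p²
w = -29/3 (w = -5 + (4 - 32)/6 = -5 + (⅙)*(-28) = -5 - 14/3 = -29/3 ≈ -9.6667)
H(M) = -29/(3*M)
√(350*B(-4/6) + H(o(s(-1)))) = √(350*1 - 29/(3*((-4)²))) = √(350 - 29/3/16) = √(350 - 29/3*1/16) = √(350 - 29/48) = √(16771/48) = √50313/12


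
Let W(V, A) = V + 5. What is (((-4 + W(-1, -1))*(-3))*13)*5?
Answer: 0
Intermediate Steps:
W(V, A) = 5 + V
(((-4 + W(-1, -1))*(-3))*13)*5 = (((-4 + (5 - 1))*(-3))*13)*5 = (((-4 + 4)*(-3))*13)*5 = ((0*(-3))*13)*5 = (0*13)*5 = 0*5 = 0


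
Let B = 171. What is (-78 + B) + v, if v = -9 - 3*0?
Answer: 84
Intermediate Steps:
v = -9 (v = -9 + 0 = -9)
(-78 + B) + v = (-78 + 171) - 9 = 93 - 9 = 84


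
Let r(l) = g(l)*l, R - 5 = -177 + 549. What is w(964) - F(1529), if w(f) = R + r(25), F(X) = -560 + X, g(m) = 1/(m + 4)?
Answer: -17143/29 ≈ -591.14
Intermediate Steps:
g(m) = 1/(4 + m)
R = 377 (R = 5 + (-177 + 549) = 5 + 372 = 377)
r(l) = l/(4 + l)
w(f) = 10958/29 (w(f) = 377 + 25/(4 + 25) = 377 + 25/29 = 10958/29)
w(964) - F(1529) = 10958/29 - (-560 + 1529) = 10958/29 - 1*969 = 10958/29 - 969 = -17143/29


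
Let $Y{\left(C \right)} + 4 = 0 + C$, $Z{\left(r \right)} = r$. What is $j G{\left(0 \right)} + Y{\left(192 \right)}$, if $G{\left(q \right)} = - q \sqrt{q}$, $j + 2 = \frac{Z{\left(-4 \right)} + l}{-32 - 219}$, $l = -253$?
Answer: $188$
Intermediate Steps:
$Y{\left(C \right)} = -4 + C$ ($Y{\left(C \right)} = -4 + \left(0 + C\right) = -4 + C$)
$j = - \frac{245}{251}$ ($j = -2 + \frac{-4 - 253}{-32 - 219} = -2 - \frac{257}{-251} = -2 - - \frac{257}{251} = -2 + \frac{257}{251} = - \frac{245}{251} \approx -0.9761$)
$G{\left(q \right)} = - q^{\frac{3}{2}}$
$j G{\left(0 \right)} + Y{\left(192 \right)} = - \frac{245 \left(- 0^{\frac{3}{2}}\right)}{251} + \left(-4 + 192\right) = - \frac{245 \left(\left(-1\right) 0\right)}{251} + 188 = \left(- \frac{245}{251}\right) 0 + 188 = 0 + 188 = 188$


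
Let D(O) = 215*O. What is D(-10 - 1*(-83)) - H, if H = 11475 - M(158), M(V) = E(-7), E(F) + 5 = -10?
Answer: 4205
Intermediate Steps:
E(F) = -15 (E(F) = -5 - 10 = -15)
M(V) = -15
H = 11490 (H = 11475 - 1*(-15) = 11475 + 15 = 11490)
D(-10 - 1*(-83)) - H = 215*(-10 - 1*(-83)) - 1*11490 = 215*(-10 + 83) - 11490 = 215*73 - 11490 = 15695 - 11490 = 4205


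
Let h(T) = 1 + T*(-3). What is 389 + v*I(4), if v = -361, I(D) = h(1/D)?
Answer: 1195/4 ≈ 298.75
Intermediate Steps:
h(T) = 1 - 3*T
I(D) = 1 - 3/D
389 + v*I(4) = 389 - 361*(-3 + 4)/4 = 389 - 361/4 = 1195/4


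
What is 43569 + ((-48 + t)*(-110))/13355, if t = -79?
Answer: 116375593/2671 ≈ 43570.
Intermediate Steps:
43569 + ((-48 + t)*(-110))/13355 = 43569 + ((-48 - 79)*(-110))/13355 = 43569 - 127*(-110)*(1/13355) = 43569 + 13970*(1/13355) = 43569 + 2794/2671 = 116375593/2671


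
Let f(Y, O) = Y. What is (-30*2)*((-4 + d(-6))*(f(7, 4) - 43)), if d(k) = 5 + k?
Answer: -10800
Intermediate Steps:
(-30*2)*((-4 + d(-6))*(f(7, 4) - 43)) = (-30*2)*((-4 + (5 - 6))*(7 - 43)) = -60*(-4 - 1)*(-36) = -(-300)*(-36) = -60*180 = -10800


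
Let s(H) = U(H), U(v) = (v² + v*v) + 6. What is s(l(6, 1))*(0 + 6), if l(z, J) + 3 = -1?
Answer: 228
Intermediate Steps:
l(z, J) = -4 (l(z, J) = -3 - 1 = -4)
U(v) = 6 + 2*v² (U(v) = (v² + v²) + 6 = 2*v² + 6 = 6 + 2*v²)
s(H) = 6 + 2*H²
s(l(6, 1))*(0 + 6) = (6 + 2*(-4)²)*(0 + 6) = (6 + 2*16)*6 = (6 + 32)*6 = 38*6 = 228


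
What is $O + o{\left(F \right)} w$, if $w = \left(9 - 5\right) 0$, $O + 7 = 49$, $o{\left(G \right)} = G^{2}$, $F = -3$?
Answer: $42$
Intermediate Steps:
$O = 42$ ($O = -7 + 49 = 42$)
$w = 0$ ($w = 4 \cdot 0 = 0$)
$O + o{\left(F \right)} w = 42 + \left(-3\right)^{2} \cdot 0 = 42 + 9 \cdot 0 = 42 + 0 = 42$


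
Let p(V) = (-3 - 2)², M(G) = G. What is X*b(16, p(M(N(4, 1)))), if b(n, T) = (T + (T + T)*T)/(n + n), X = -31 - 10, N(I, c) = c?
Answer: -52275/32 ≈ -1633.6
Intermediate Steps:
p(V) = 25 (p(V) = (-5)² = 25)
X = -41
b(n, T) = (T + 2*T²)/(2*n) (b(n, T) = (T + (2*T)*T)/((2*n)) = (T + 2*T²)*(1/(2*n)) = (T + 2*T²)/(2*n))
X*b(16, p(M(N(4, 1)))) = -41*25*(1 + 2*25)/(2*16) = -41*25*(1 + 50)/(2*16) = -41*25*51/(2*16) = -41*1275/32 = -52275/32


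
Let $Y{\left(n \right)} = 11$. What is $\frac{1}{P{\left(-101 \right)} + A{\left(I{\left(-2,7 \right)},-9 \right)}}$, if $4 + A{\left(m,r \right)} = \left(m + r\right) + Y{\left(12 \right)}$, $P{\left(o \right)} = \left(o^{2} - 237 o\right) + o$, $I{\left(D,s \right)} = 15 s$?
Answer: $\frac{1}{34140} \approx 2.9291 \cdot 10^{-5}$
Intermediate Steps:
$P{\left(o \right)} = o^{2} - 236 o$
$A{\left(m,r \right)} = 7 + m + r$ ($A{\left(m,r \right)} = -4 + \left(\left(m + r\right) + 11\right) = -4 + \left(11 + m + r\right) = 7 + m + r$)
$\frac{1}{P{\left(-101 \right)} + A{\left(I{\left(-2,7 \right)},-9 \right)}} = \frac{1}{- 101 \left(-236 - 101\right) + \left(7 + 15 \cdot 7 - 9\right)} = \frac{1}{\left(-101\right) \left(-337\right) + \left(7 + 105 - 9\right)} = \frac{1}{34037 + 103} = \frac{1}{34140}$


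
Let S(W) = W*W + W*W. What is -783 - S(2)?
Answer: -791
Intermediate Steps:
S(W) = 2*W² (S(W) = W² + W² = 2*W²)
-783 - S(2) = -783 - 2*2² = -783 - 2*4 = -783 - 1*8 = -783 - 8 = -791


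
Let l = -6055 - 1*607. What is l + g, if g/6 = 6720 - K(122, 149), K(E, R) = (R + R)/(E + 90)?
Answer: 1783427/53 ≈ 33650.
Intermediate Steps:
K(E, R) = 2*R/(90 + E) (K(E, R) = (2*R)/(90 + E) = 2*R/(90 + E))
g = 2136513/53 (g = 6*(6720 - 2*149/(90 + 122)) = 6*(6720 - 2*149/212) = 6*(6720 - 1*149/106) = 6*(6720 - 149/106) = 6*(712171/106) = 2136513/53 ≈ 40312.)
l = -6662 (l = -6055 - 607 = -6662)
l + g = -6662 + 2136513/53 = 1783427/53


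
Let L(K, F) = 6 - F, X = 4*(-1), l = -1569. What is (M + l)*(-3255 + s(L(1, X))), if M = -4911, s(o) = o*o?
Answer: 20444400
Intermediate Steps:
X = -4
s(o) = o²
(M + l)*(-3255 + s(L(1, X))) = (-4911 - 1569)*(-3255 + (6 - 1*(-4))²) = -6480*(-3255 + (6 + 4)²) = -6480*(-3255 + 10²) = -6480*(-3255 + 100) = -6480*(-3155) = 20444400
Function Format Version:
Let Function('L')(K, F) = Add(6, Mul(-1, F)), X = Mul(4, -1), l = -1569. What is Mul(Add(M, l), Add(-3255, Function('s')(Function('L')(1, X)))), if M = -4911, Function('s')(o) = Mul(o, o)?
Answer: 20444400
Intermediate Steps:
X = -4
Function('s')(o) = Pow(o, 2)
Mul(Add(M, l), Add(-3255, Function('s')(Function('L')(1, X)))) = Mul(Add(-4911, -1569), Add(-3255, Pow(Add(6, Mul(-1, -4)), 2))) = Mul(-6480, Add(-3255, Pow(Add(6, 4), 2))) = Mul(-6480, Add(-3255, Pow(10, 2))) = Mul(-6480, Add(-3255, 100)) = Mul(-6480, -3155) = 20444400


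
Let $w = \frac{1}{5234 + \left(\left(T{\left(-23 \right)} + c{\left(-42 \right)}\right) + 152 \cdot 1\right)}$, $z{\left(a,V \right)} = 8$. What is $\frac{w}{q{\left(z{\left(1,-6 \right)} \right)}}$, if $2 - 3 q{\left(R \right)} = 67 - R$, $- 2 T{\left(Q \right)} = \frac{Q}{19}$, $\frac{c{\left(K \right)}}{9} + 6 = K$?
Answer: $- \frac{2}{188275} \approx -1.0623 \cdot 10^{-5}$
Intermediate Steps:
$c{\left(K \right)} = -54 + 9 K$
$T{\left(Q \right)} = - \frac{Q}{38}$ ($T{\left(Q \right)} = - \frac{Q \frac{1}{19}}{2} = - \frac{\frac{1}{19} Q}{2} = - \frac{Q}{38}$)
$q{\left(R \right)} = - \frac{65}{3} + \frac{R}{3}$ ($q{\left(R \right)} = \frac{2}{3} - \frac{67 - R}{3} = \frac{2}{3} + \left(- \frac{67}{3} + \frac{R}{3}\right) = - \frac{65}{3} + \frac{R}{3}$)
$w = \frac{38}{188275}$ ($w = \frac{1}{5234 + \left(\left(\left(- \frac{1}{38}\right) \left(-23\right) + \left(-54 + 9 \left(-42\right)\right)\right) + 152 \cdot 1\right)} = \frac{1}{5234 + \left(\left(\frac{23}{38} - 432\right) + 152\right)} = \frac{1}{5234 + \left(- \frac{16393}{38} + 152\right)} = \frac{1}{5234 - \frac{10617}{38}} = \frac{1}{\frac{188275}{38}} = \frac{38}{188275} \approx 0.00020183$)
$\frac{w}{q{\left(z{\left(1,-6 \right)} \right)}} = \frac{38}{188275 \left(- \frac{65}{3} + \frac{1}{3} \cdot 8\right)} = \frac{38}{188275 \left(- \frac{65}{3} + \frac{8}{3}\right)} = \frac{38}{188275 \left(-19\right)} = \frac{38}{188275} \left(- \frac{1}{19}\right) = - \frac{2}{188275}$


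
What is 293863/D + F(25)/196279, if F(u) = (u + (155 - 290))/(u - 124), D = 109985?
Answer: 519113321843/194289712335 ≈ 2.6719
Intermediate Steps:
F(u) = (-135 + u)/(-124 + u) (F(u) = (u - 135)/(-124 + u) = (-135 + u)/(-124 + u))
293863/D + F(25)/196279 = 293863/109985 + ((-135 + 25)/(-124 + 25))/196279 = 293863*(1/109985) + (-110/(-99))*(1/196279) = 293863/109985 - 1/99*(-110)*(1/196279) = 293863/109985 + (10/9)*(1/196279) = 293863/109985 + 10/1766511 = 519113321843/194289712335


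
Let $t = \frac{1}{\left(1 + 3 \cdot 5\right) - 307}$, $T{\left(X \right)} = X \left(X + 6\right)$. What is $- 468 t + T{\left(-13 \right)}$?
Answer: $\frac{8983}{97} \approx 92.608$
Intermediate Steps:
$T{\left(X \right)} = X \left(6 + X\right)$
$t = - \frac{1}{291}$ ($t = \frac{1}{\left(1 + 15\right) - 307} = \frac{1}{16 - 307} = \frac{1}{-291} = - \frac{1}{291} \approx -0.0034364$)
$- 468 t + T{\left(-13 \right)} = \left(-468\right) \left(- \frac{1}{291}\right) - 13 \left(6 - 13\right) = \frac{156}{97} - -91 = \frac{156}{97} + 91 = \frac{8983}{97}$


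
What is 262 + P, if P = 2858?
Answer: 3120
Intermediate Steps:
262 + P = 262 + 2858 = 3120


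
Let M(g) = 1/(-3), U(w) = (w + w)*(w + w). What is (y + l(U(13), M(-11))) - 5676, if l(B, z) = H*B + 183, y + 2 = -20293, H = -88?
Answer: -85276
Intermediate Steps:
y = -20295 (y = -2 - 20293 = -20295)
U(w) = 4*w² (U(w) = (2*w)*(2*w) = 4*w²)
M(g) = -⅓
l(B, z) = 183 - 88*B (l(B, z) = -88*B + 183 = 183 - 88*B)
(y + l(U(13), M(-11))) - 5676 = (-20295 + (183 - 352*13²)) - 5676 = (-20295 + (183 - 352*169)) - 5676 = (-20295 + (183 - 88*676)) - 5676 = (-20295 + (183 - 59488)) - 5676 = (-20295 - 59305) - 5676 = -79600 - 5676 = -85276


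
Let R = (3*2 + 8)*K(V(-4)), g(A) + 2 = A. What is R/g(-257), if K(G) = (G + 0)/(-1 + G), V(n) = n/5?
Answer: -8/333 ≈ -0.024024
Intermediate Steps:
g(A) = -2 + A
V(n) = n/5 (V(n) = n*(⅕) = n/5)
K(G) = G/(-1 + G)
R = 56/9 (R = (3*2 + 8)*(((⅕)*(-4))/(-1 + (⅕)*(-4))) = (6 + 8)*(-4/(5*(-1 - ⅘))) = 14*(-4/(5*(-9/5))) = 14*(-⅘*(-5/9)) = 14*(4/9) = 56/9 ≈ 6.2222)
R/g(-257) = 56/(9*(-2 - 257)) = (56/9)/(-259) = (56/9)*(-1/259) = -8/333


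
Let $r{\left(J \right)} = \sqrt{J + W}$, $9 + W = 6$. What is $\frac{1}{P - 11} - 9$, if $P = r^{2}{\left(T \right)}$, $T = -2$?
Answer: $- \frac{145}{16} \approx -9.0625$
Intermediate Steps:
$W = -3$ ($W = -9 + 6 = -3$)
$r{\left(J \right)} = \sqrt{-3 + J}$ ($r{\left(J \right)} = \sqrt{J - 3} = \sqrt{-3 + J}$)
$P = -5$ ($P = \left(\sqrt{-3 - 2}\right)^{2} = \left(\sqrt{-5}\right)^{2} = \left(i \sqrt{5}\right)^{2} = -5$)
$\frac{1}{P - 11} - 9 = \frac{1}{-5 - 11} - 9 = \frac{1}{-16} - 9 = - \frac{1}{16} - 9 = - \frac{145}{16}$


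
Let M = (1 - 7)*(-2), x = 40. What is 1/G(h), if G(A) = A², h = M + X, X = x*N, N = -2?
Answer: 1/4624 ≈ 0.00021626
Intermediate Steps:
M = 12 (M = -6*(-2) = 12)
X = -80 (X = 40*(-2) = -80)
h = -68 (h = 12 - 80 = -68)
1/G(h) = 1/((-68)²) = 1/4624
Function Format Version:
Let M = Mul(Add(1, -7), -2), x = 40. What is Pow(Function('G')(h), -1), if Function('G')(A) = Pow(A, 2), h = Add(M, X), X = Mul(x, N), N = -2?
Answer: Rational(1, 4624) ≈ 0.00021626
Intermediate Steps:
M = 12 (M = Mul(-6, -2) = 12)
X = -80 (X = Mul(40, -2) = -80)
h = -68 (h = Add(12, -80) = -68)
Pow(Function('G')(h), -1) = Pow(Pow(-68, 2), -1) = Pow(4624, -1) = Rational(1, 4624)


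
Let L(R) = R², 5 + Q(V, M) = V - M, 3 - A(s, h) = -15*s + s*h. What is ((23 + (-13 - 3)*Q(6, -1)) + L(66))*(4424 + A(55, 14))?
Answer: 19483254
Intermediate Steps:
A(s, h) = 3 + 15*s - h*s (A(s, h) = 3 - (-15*s + s*h) = 3 - (-15*s + h*s) = 3 + (15*s - h*s) = 3 + 15*s - h*s)
Q(V, M) = -5 + V - M (Q(V, M) = -5 + (V - M) = -5 + V - M)
((23 + (-13 - 3)*Q(6, -1)) + L(66))*(4424 + A(55, 14)) = ((23 + (-13 - 3)*(-5 + 6 - 1*(-1))) + 66²)*(4424 + (3 + 15*55 - 1*14*55)) = ((23 - 16*(-5 + 6 + 1)) + 4356)*(4424 + (3 + 825 - 770)) = ((23 - 16*2) + 4356)*(4424 + 58) = ((23 - 32) + 4356)*4482 = (-9 + 4356)*4482 = 4347*4482 = 19483254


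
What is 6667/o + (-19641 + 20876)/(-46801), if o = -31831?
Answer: -351333552/1489722631 ≈ -0.23584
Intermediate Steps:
6667/o + (-19641 + 20876)/(-46801) = 6667/(-31831) + (-19641 + 20876)/(-46801) = 6667*(-1/31831) + 1235*(-1/46801) = -6667/31831 - 1235/46801 = -351333552/1489722631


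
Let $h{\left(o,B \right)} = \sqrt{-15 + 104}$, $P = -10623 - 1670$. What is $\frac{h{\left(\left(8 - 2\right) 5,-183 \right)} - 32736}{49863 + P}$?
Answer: $- \frac{16368}{18785} + \frac{\sqrt{89}}{37570} \approx -0.87108$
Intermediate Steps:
$P = -12293$
$h{\left(o,B \right)} = \sqrt{89}$
$\frac{h{\left(\left(8 - 2\right) 5,-183 \right)} - 32736}{49863 + P} = \frac{\sqrt{89} - 32736}{49863 - 12293} = \frac{-32736 + \sqrt{89}}{37570} = \left(-32736 + \sqrt{89}\right) \frac{1}{37570} = - \frac{16368}{18785} + \frac{\sqrt{89}}{37570}$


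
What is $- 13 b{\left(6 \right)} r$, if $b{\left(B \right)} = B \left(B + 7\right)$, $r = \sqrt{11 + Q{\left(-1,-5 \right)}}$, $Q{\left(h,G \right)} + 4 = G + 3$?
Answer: $- 1014 \sqrt{5} \approx -2267.4$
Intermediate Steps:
$Q{\left(h,G \right)} = -1 + G$ ($Q{\left(h,G \right)} = -4 + \left(G + 3\right) = -4 + \left(3 + G\right) = -1 + G$)
$r = \sqrt{5}$ ($r = \sqrt{11 - 6} = \sqrt{5} \approx 2.2361$)
$b{\left(B \right)} = B \left(7 + B\right)$
$- 13 b{\left(6 \right)} r = - 13 \cdot 6 \left(7 + 6\right) \sqrt{5} = - 13 \cdot 6 \cdot 13 \sqrt{5} = \left(-13\right) 78 \sqrt{5} = - 1014 \sqrt{5}$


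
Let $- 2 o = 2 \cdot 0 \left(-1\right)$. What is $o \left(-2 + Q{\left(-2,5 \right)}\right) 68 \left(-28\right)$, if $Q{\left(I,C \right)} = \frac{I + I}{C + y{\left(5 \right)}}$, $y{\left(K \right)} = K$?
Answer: $0$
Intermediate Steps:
$Q{\left(I,C \right)} = \frac{2 I}{5 + C}$ ($Q{\left(I,C \right)} = \frac{I + I}{C + 5} = \frac{2 I}{5 + C}$)
$o = 0$ ($o = - \frac{2 \cdot 0 \left(-1\right)}{2} = - \frac{0 \left(-1\right)}{2} = \left(- \frac{1}{2}\right) 0 = 0$)
$o \left(-2 + Q{\left(-2,5 \right)}\right) 68 \left(-28\right) = 0 \left(-2 + 2 \left(-2\right) \frac{1}{5 + 5}\right) 68 \left(-28\right) = 0 \left(-2 + 2 \left(-2\right) \frac{1}{10}\right) 68 \left(-28\right) = 0 \left(-2 - \frac{2}{5}\right) 68 \left(-28\right) = 0 \left(- \frac{12}{5}\right) 68 \left(-28\right) = 0 \cdot 68 \left(-28\right) = 0 \left(-28\right) = 0$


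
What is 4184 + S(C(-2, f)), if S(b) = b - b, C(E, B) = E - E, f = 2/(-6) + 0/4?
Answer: 4184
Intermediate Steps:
f = -1/3 (f = 2*(-1/6) + 0*(1/4) = -1/3 + 0 = -1/3 ≈ -0.33333)
C(E, B) = 0
S(b) = 0
4184 + S(C(-2, f)) = 4184 + 0 = 4184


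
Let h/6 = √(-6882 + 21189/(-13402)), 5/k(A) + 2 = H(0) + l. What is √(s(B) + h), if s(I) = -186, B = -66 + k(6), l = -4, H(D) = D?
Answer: √(-8352032586 + 60309*I*√137376088634)/6701 ≈ 13.142 + 18.94*I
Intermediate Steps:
k(A) = -⅚ (k(A) = 5/(-2 + (0 - 4)) = 5/(-2 - 4) = 5/(-6) = 5*(-⅙) = -⅚)
B = -401/6 (B = -66 - ⅚ = -401/6 ≈ -66.833)
h = 9*I*√137376088634/6701 (h = 6*√(-6882 + 21189/(-13402)) = 6*√(-6882 + 21189*(-1/13402)) = 6*√(-6882 - 21189/13402) = 6*√(-92253753/13402) = 6*(3*I*√137376088634/13402) = 9*I*√137376088634/6701 ≈ 497.8*I)
√(s(B) + h) = √(-186 + 9*I*√137376088634/6701)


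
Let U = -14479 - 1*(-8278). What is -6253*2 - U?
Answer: -6305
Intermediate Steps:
U = -6201 (U = -14479 + 8278 = -6201)
-6253*2 - U = -6253*2 - 1*(-6201) = -12506 + 6201 = -6305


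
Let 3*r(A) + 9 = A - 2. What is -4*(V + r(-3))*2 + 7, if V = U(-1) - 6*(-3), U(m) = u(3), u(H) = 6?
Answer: -443/3 ≈ -147.67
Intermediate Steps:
U(m) = 6
r(A) = -11/3 + A/3 (r(A) = -3 + (A - 2)/3 = -3 + (-2 + A)/3 = -3 + (-⅔ + A/3) = -11/3 + A/3)
V = 24 (V = 6 - 6*(-3) = 6 - 1*(-18) = 6 + 18 = 24)
-4*(V + r(-3))*2 + 7 = -4*(24 + (-11/3 + (⅓)*(-3)))*2 + 7 = -4*(24 + (-11/3 - 1))*2 + 7 = -4*(24 - 14/3)*2 + 7 = -4*58/3*2 + 7 = -232/3*2 + 7 = -464/3 + 7 = -443/3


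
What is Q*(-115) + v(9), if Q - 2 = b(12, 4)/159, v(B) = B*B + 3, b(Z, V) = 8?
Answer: -24134/159 ≈ -151.79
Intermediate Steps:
v(B) = 3 + B² (v(B) = B² + 3 = 3 + B²)
Q = 326/159 (Q = 2 + 8/159 = 326/159 ≈ 2.0503)
Q*(-115) + v(9) = (326/159)*(-115) + (3 + 9²) = -37490/159 + (3 + 81) = -37490/159 + 84 = -24134/159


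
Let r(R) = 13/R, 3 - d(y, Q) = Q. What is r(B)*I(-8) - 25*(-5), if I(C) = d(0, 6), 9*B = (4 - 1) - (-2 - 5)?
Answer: 899/10 ≈ 89.900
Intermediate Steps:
B = 10/9 (B = ((4 - 1) - (-2 - 5))/9 = (3 - 1*(-7))/9 = (3 + 7)/9 = (⅑)*10 = 10/9 ≈ 1.1111)
d(y, Q) = 3 - Q
I(C) = -3 (I(C) = 3 - 1*6 = 3 - 6 = -3)
r(B)*I(-8) - 25*(-5) = (13/(10/9))*(-3) - 25*(-5) = (13*(9/10))*(-3) + 125 = (117/10)*(-3) + 125 = -351/10 + 125 = 899/10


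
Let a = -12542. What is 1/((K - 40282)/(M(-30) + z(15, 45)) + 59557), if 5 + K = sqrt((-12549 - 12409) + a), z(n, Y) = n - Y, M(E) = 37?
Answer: 659071/35459159011 - 175*I*sqrt(15)/70918318022 ≈ 1.8587e-5 - 9.5571e-9*I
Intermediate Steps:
K = -5 + 50*I*sqrt(15) (K = -5 + sqrt((-12549 - 12409) - 12542) = -5 + sqrt(-24958 - 12542) = -5 + sqrt(-37500) = -5 + 50*I*sqrt(15) ≈ -5.0 + 193.65*I)
1/((K - 40282)/(M(-30) + z(15, 45)) + 59557) = 1/(((-5 + 50*I*sqrt(15)) - 40282)/(37 + (15 - 1*45)) + 59557) = 1/((-40287 + 50*I*sqrt(15))/(37 + (15 - 45)) + 59557) = 1/((-40287 + 50*I*sqrt(15))/(37 - 30) + 59557) = 1/((-40287 + 50*I*sqrt(15))/7 + 59557) = 1/((-40287 + 50*I*sqrt(15))*(1/7) + 59557) = 1/((-40287/7 + 50*I*sqrt(15)/7) + 59557) = 1/(376612/7 + 50*I*sqrt(15)/7)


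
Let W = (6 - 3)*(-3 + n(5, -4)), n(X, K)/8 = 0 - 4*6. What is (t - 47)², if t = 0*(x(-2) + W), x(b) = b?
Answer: 2209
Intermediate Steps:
n(X, K) = -192 (n(X, K) = 8*(0 - 4*6) = 8*(0 - 24) = 8*(-24) = -192)
W = -585 (W = (6 - 3)*(-3 - 192) = 3*(-195) = -585)
t = 0 (t = 0*(-2 - 585) = 0*(-587) = 0)
(t - 47)² = (0 - 47)² = (-47)² = 2209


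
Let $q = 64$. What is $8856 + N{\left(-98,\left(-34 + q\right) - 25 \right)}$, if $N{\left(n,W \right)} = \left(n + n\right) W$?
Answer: $7876$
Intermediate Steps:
$N{\left(n,W \right)} = 2 W n$ ($N{\left(n,W \right)} = 2 n W = 2 W n$)
$8856 + N{\left(-98,\left(-34 + q\right) - 25 \right)} = 8856 + 2 \left(\left(-34 + 64\right) - 25\right) \left(-98\right) = 8856 + 2 \left(30 - 25\right) \left(-98\right) = 8856 + 2 \cdot 5 \left(-98\right) = 8856 - 980 = 7876$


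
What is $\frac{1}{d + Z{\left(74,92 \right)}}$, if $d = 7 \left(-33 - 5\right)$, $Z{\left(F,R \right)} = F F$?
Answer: $\frac{1}{5210} \approx 0.00019194$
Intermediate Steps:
$Z{\left(F,R \right)} = F^{2}$
$d = -266$ ($d = 7 \left(-38\right) = -266$)
$\frac{1}{d + Z{\left(74,92 \right)}} = \frac{1}{-266 + 74^{2}} = \frac{1}{-266 + 5476} = \frac{1}{5210}$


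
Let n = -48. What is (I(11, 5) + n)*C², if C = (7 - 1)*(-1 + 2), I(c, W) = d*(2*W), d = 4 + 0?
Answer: -288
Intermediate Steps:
d = 4
I(c, W) = 8*W (I(c, W) = 4*(2*W) = 8*W)
C = 6 (C = 6*1 = 6)
(I(11, 5) + n)*C² = (8*5 - 48)*6² = (40 - 48)*36 = -8*36 = -288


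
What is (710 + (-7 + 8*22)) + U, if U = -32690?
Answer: -31811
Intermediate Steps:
(710 + (-7 + 8*22)) + U = (710 + (-7 + 8*22)) - 32690 = (710 + (-7 + 176)) - 32690 = (710 + 169) - 32690 = 879 - 32690 = -31811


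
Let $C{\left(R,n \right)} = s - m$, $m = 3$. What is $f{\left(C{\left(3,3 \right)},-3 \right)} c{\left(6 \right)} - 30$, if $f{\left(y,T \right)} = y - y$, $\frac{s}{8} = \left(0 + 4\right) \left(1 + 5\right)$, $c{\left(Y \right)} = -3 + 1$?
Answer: $-30$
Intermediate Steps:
$c{\left(Y \right)} = -2$
$s = 192$ ($s = 8 \left(0 + 4\right) \left(1 + 5\right) = 8 \cdot 4 \cdot 6 = 8 \cdot 24 = 192$)
$C{\left(R,n \right)} = 189$ ($C{\left(R,n \right)} = 192 - 3 = 189$)
$f{\left(y,T \right)} = 0$
$f{\left(C{\left(3,3 \right)},-3 \right)} c{\left(6 \right)} - 30 = 0 \left(-2\right) - 30 = 0 - 30 = -30$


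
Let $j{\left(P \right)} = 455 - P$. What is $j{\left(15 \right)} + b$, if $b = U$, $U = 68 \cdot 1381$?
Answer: $94348$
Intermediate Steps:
$U = 93908$
$b = 93908$
$j{\left(15 \right)} + b = \left(455 - 15\right) + 93908 = 440 + 93908 = 94348$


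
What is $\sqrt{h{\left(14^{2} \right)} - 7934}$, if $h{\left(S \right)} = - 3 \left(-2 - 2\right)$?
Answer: $i \sqrt{7922} \approx 89.006 i$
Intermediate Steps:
$h{\left(S \right)} = 12$ ($h{\left(S \right)} = \left(-3\right) \left(-4\right) = 12$)
$\sqrt{h{\left(14^{2} \right)} - 7934} = \sqrt{12 - 7934} = \sqrt{-7922} = i \sqrt{7922}$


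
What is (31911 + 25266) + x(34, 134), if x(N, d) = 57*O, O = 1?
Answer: 57234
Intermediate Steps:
x(N, d) = 57 (x(N, d) = 57*1 = 57)
(31911 + 25266) + x(34, 134) = (31911 + 25266) + 57 = 57177 + 57 = 57234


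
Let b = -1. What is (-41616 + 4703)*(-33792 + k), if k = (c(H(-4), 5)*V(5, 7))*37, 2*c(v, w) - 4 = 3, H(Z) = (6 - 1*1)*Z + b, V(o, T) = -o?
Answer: 2542530527/2 ≈ 1.2713e+9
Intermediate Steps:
H(Z) = -1 + 5*Z (H(Z) = (6 - 1*1)*Z - 1 = (6 - 1)*Z - 1 = 5*Z - 1 = -1 + 5*Z)
c(v, w) = 7/2 (c(v, w) = 2 + (½)*3 = 2 + 3/2 = 7/2)
k = -1295/2 (k = (7*(-1*5)/2)*37 = ((7/2)*(-5))*37 = -35/2*37 = -1295/2 ≈ -647.50)
(-41616 + 4703)*(-33792 + k) = (-41616 + 4703)*(-33792 - 1295/2) = -36913*(-68879/2) = 2542530527/2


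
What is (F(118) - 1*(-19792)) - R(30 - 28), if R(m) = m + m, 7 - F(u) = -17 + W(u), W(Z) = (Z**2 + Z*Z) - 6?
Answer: -8030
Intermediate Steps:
W(Z) = -6 + 2*Z**2 (W(Z) = (Z**2 + Z**2) - 6 = 2*Z**2 - 6 = -6 + 2*Z**2)
F(u) = 30 - 2*u**2 (F(u) = 7 - (-17 + (-6 + 2*u**2)) = 7 - (-23 + 2*u**2) = 7 + (23 - 2*u**2) = 30 - 2*u**2)
R(m) = 2*m
(F(118) - 1*(-19792)) - R(30 - 28) = ((30 - 2*118**2) - 1*(-19792)) - 2*(30 - 28) = ((30 - 2*13924) + 19792) - 2*2 = ((30 - 27848) + 19792) - 1*4 = (-27818 + 19792) - 4 = -8026 - 4 = -8030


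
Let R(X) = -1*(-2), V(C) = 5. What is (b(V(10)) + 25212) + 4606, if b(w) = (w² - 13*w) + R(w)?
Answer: 29780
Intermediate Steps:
R(X) = 2
b(w) = 2 + w² - 13*w (b(w) = (w² - 13*w) + 2 = 2 + w² - 13*w)
(b(V(10)) + 25212) + 4606 = ((2 + 5² - 13*5) + 25212) + 4606 = ((2 + 25 - 65) + 25212) + 4606 = (-38 + 25212) + 4606 = 25174 + 4606 = 29780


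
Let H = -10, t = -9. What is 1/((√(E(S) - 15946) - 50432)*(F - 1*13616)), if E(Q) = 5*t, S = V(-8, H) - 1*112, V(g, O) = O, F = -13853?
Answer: 50432/69864726431435 + I*√15991/69864726431435 ≈ 7.2185e-10 + 1.81e-12*I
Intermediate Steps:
S = -122 (S = -10 - 1*112 = -10 - 112 = -122)
E(Q) = -45 (E(Q) = 5*(-9) = -45)
1/((√(E(S) - 15946) - 50432)*(F - 1*13616)) = 1/((√(-45 - 15946) - 50432)*(-13853 - 1*13616)) = 1/((√(-15991) - 50432)*(-13853 - 13616)) = 1/(I*√15991 - 50432*(-27469)) = -1/27469/(-50432 + I*√15991) = -1/(27469*(-50432 + I*√15991))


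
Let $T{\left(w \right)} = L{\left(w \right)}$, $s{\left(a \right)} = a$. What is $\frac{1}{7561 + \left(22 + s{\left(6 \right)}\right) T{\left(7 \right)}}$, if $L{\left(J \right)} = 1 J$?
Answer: $\frac{1}{7757} \approx 0.00012892$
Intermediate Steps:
$L{\left(J \right)} = J$
$T{\left(w \right)} = w$
$\frac{1}{7561 + \left(22 + s{\left(6 \right)}\right) T{\left(7 \right)}} = \frac{1}{7561 + \left(22 + 6\right) 7} = \frac{1}{7561 + 28 \cdot 7} = \frac{1}{7561 + 196} = \frac{1}{7757}$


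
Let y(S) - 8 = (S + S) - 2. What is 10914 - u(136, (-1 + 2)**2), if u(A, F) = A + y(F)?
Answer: 10770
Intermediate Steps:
y(S) = 6 + 2*S (y(S) = 8 + ((S + S) - 2) = 8 + (2*S - 2) = 8 + (-2 + 2*S) = 6 + 2*S)
u(A, F) = 6 + A + 2*F (u(A, F) = A + (6 + 2*F) = 6 + A + 2*F)
10914 - u(136, (-1 + 2)**2) = 10914 - (6 + 136 + 2*(-1 + 2)**2) = 10914 - (6 + 136 + 2*1**2) = 10914 - (6 + 136 + 2*1) = 10914 - (6 + 136 + 2) = 10914 - 1*144 = 10914 - 144 = 10770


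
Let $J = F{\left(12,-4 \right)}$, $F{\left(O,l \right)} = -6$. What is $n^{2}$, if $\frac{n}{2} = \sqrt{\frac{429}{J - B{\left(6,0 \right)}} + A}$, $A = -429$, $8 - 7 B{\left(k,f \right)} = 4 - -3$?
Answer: $- \frac{85800}{43} \approx -1995.3$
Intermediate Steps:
$B{\left(k,f \right)} = \frac{1}{7}$ ($B{\left(k,f \right)} = \frac{8}{7} - \frac{4 - -3}{7} = \frac{8}{7} - \frac{4 + 3}{7} = \frac{8}{7} - 1 = \frac{1}{7}$)
$J = -6$
$n = \frac{10 i \sqrt{36894}}{43}$ ($n = 2 \sqrt{\frac{429}{-6 - \frac{1}{7}} - 429} = 2 \sqrt{\frac{429}{- \frac{43}{7}} - 429} = 2 \sqrt{429 \left(- \frac{7}{43}\right) - 429} = 2 \sqrt{- \frac{3003}{43} - 429} = 2 \sqrt{- \frac{21450}{43}} = 2 \frac{5 i \sqrt{36894}}{43} = \frac{10 i \sqrt{36894}}{43} \approx 44.669 i$)
$n^{2} = \left(\frac{10 i \sqrt{36894}}{43}\right)^{2} = - \frac{85800}{43}$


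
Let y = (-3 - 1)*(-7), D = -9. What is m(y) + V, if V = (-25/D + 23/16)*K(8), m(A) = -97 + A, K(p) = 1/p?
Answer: -78881/1152 ≈ -68.473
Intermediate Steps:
y = 28 (y = -4*(-7) = 28)
V = 607/1152 (V = (-25/(-9) + 23/16)/8 = (-25*(-⅑) + 23*(1/16))*(⅛) = (25/9 + 23/16)*(⅛) = (607/144)*(⅛) = 607/1152 ≈ 0.52691)
m(y) + V = (-97 + 28) + 607/1152 = -69 + 607/1152 = -78881/1152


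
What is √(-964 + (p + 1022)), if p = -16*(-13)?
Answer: √266 ≈ 16.310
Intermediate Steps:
p = 208
√(-964 + (p + 1022)) = √(-964 + (208 + 1022)) = √(-964 + 1230) = √266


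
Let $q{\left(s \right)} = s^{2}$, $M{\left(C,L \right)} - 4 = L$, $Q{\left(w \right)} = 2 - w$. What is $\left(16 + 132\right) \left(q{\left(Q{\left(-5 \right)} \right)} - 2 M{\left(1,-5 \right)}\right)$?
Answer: $7548$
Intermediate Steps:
$M{\left(C,L \right)} = 4 + L$
$\left(16 + 132\right) \left(q{\left(Q{\left(-5 \right)} \right)} - 2 M{\left(1,-5 \right)}\right) = \left(16 + 132\right) \left(\left(2 - -5\right)^{2} - 2 \left(4 - 5\right)\right) = 148 \left(\left(2 + 5\right)^{2} - -2\right) = 148 \left(7^{2} + 2\right) = 148 \left(49 + 2\right) = 148 \cdot 51 = 7548$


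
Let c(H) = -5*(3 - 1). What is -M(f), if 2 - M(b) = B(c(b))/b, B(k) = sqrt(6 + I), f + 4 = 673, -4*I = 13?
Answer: -2 + sqrt(11)/1338 ≈ -1.9975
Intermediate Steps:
I = -13/4 (I = -1/4*13 = -13/4 ≈ -3.2500)
f = 669 (f = -4 + 673 = 669)
c(H) = -10 (c(H) = -5*2 = -10)
B(k) = sqrt(11)/2 (B(k) = sqrt(6 - 13/4) = sqrt(11/4) = sqrt(11)/2)
M(b) = 2 - sqrt(11)/(2*b) (M(b) = 2 - sqrt(11)/2/b = 2 - sqrt(11)/(2*b))
-M(f) = -(2 - 1/2*sqrt(11)/669) = -(2 - 1/2*sqrt(11)*1/669) = -(2 - sqrt(11)/1338) = -2 + sqrt(11)/1338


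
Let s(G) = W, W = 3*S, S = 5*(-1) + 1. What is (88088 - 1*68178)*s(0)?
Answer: -238920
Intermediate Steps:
S = -4 (S = -5 + 1 = -4)
W = -12 (W = 3*(-4) = -12)
s(G) = -12
(88088 - 1*68178)*s(0) = (88088 - 1*68178)*(-12) = (88088 - 68178)*(-12) = 19910*(-12) = -238920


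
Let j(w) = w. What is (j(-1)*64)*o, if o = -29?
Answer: 1856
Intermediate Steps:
(j(-1)*64)*o = -1*64*(-29) = -64*(-29) = 1856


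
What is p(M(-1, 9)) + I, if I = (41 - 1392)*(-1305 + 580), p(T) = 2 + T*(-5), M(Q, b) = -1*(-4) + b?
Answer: 979412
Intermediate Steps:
M(Q, b) = 4 + b
p(T) = 2 - 5*T
I = 979475 (I = -1351*(-725) = 979475)
p(M(-1, 9)) + I = (2 - 5*(4 + 9)) + 979475 = (2 - 5*13) + 979475 = (2 - 65) + 979475 = -63 + 979475 = 979412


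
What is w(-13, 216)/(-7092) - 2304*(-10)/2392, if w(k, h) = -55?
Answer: 20441405/2120508 ≈ 9.6399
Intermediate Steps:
w(-13, 216)/(-7092) - 2304*(-10)/2392 = -55/(-7092) - 2304*(-10)/2392 = -55*(-1/7092) + 23040*(1/2392) = 55/7092 + 2880/299 = 20441405/2120508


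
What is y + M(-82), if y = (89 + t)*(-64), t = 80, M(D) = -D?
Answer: -10734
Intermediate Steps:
y = -10816 (y = (89 + 80)*(-64) = 169*(-64) = -10816)
y + M(-82) = -10816 - 1*(-82) = -10816 + 82 = -10734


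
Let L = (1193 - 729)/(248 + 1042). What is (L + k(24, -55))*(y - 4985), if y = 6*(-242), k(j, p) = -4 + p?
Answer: 243466651/645 ≈ 3.7747e+5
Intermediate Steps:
L = 232/645 (L = 464/1290 = 464*(1/1290) = 232/645 ≈ 0.35969)
y = -1452
(L + k(24, -55))*(y - 4985) = (232/645 + (-4 - 55))*(-1452 - 4985) = (232/645 - 59)*(-6437) = -37823/645*(-6437) = 243466651/645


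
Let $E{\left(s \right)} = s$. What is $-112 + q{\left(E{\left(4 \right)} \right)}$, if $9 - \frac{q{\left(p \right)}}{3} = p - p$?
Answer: $-85$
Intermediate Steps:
$q{\left(p \right)} = 27$ ($q{\left(p \right)} = 27 - 3 \left(p - p\right) = 27 - 0 = 27 + 0 = 27$)
$-112 + q{\left(E{\left(4 \right)} \right)} = -112 + 27 = -85$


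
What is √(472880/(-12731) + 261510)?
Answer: √42379091949830/12731 ≈ 511.34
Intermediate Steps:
√(472880/(-12731) + 261510) = √(472880*(-1/12731) + 261510) = √(-472880/12731 + 261510) = √(3328810930/12731) = √42379091949830/12731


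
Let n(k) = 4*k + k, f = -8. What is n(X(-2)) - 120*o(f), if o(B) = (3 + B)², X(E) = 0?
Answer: -3000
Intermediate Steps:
n(k) = 5*k
n(X(-2)) - 120*o(f) = 5*0 - 120*(3 - 8)² = 0 - 120*(-5)² = 0 - 120*25 = 0 - 3000 = -3000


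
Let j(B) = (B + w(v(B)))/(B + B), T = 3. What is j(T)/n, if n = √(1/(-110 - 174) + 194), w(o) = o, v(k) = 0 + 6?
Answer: √3911745/18365 ≈ 0.10769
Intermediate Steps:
v(k) = 6
j(B) = (6 + B)/(2*B) (j(B) = (B + 6)/(B + B) = (6 + B)/((2*B)) = (6 + B)*(1/(2*B)) = (6 + B)/(2*B))
n = √3911745/142 (n = √(1/(-284) + 194) = √(-1/284 + 194) = √(55095/284) = √3911745/142 ≈ 13.928)
j(T)/n = ((½)*(6 + 3)/3)/((√3911745/142)) = ((½)*(⅓)*9)*(2*√3911745/55095) = 3*(2*√3911745/55095)/2 = √3911745/18365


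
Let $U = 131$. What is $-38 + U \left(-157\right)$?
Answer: $-20605$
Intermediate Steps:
$-38 + U \left(-157\right) = -38 + 131 \left(-157\right) = -38 - 20567 = -20605$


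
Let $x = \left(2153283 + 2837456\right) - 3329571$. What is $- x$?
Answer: $-1661168$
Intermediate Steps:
$x = 1661168$ ($x = 4990739 - 3329571 = 1661168$)
$- x = \left(-1\right) 1661168 = -1661168$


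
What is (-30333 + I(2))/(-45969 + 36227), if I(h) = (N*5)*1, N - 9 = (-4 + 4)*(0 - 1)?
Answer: 15144/4871 ≈ 3.1090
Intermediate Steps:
N = 9 (N = 9 + (-4 + 4)*(0 - 1) = 9 + 0*(-1) = 9 + 0 = 9)
I(h) = 45 (I(h) = (9*5)*1 = 45*1 = 45)
(-30333 + I(2))/(-45969 + 36227) = (-30333 + 45)/(-45969 + 36227) = -30288/(-9742) = -30288*(-1/9742) = 15144/4871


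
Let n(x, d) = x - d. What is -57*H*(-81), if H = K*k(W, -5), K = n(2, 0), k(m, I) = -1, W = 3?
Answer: -9234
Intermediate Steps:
K = 2 (K = 2 - 1*0 = 2 + 0 = 2)
H = -2 (H = 2*(-1) = -2)
-57*H*(-81) = -57*(-2)*(-81) = 114*(-81) = -9234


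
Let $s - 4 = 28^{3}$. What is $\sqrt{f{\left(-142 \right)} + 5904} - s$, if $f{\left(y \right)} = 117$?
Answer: $-21956 + 3 \sqrt{669} \approx -21878.0$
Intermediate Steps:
$s = 21956$ ($s = 4 + 28^{3} = 4 + 21952 = 21956$)
$\sqrt{f{\left(-142 \right)} + 5904} - s = \sqrt{117 + 5904} - 21956 = \sqrt{6021} - 21956 = 3 \sqrt{669} - 21956 = -21956 + 3 \sqrt{669}$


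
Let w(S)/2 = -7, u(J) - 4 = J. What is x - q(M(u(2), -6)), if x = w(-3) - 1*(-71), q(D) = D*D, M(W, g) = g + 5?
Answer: 56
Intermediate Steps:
u(J) = 4 + J
w(S) = -14 (w(S) = 2*(-7) = -14)
M(W, g) = 5 + g
q(D) = D²
x = 57 (x = -14 - 1*(-71) = -14 + 71 = 57)
x - q(M(u(2), -6)) = 57 - (5 - 6)² = 57 - 1*(-1)² = 57 - 1*1 = 57 - 1 = 56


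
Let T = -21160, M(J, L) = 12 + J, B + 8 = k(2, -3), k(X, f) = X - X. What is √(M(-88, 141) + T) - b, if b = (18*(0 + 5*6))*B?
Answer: 4320 + 2*I*√5309 ≈ 4320.0 + 145.73*I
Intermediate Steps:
k(X, f) = 0
B = -8 (B = -8 + 0 = -8)
b = -4320 (b = (18*(0 + 5*6))*(-8) = (18*(0 + 30))*(-8) = (18*30)*(-8) = 540*(-8) = -4320)
√(M(-88, 141) + T) - b = √((12 - 88) - 21160) - 1*(-4320) = √(-76 - 21160) + 4320 = √(-21236) + 4320 = 2*I*√5309 + 4320 = 4320 + 2*I*√5309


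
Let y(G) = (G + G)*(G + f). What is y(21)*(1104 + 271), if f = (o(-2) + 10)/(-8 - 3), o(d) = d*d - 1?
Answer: 1144500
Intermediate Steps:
o(d) = -1 + d² (o(d) = d² - 1 = -1 + d²)
f = -13/11 (f = ((-1 + (-2)²) + 10)/(-8 - 3) = ((-1 + 4) + 10)/(-11) = (3 + 10)*(-1/11) = 13*(-1/11) = -13/11 ≈ -1.1818)
y(G) = 2*G*(-13/11 + G) (y(G) = (G + G)*(G - 13/11) = (2*G)*(-13/11 + G) = 2*G*(-13/11 + G))
y(21)*(1104 + 271) = ((2/11)*21*(-13 + 11*21))*(1104 + 271) = ((2/11)*21*(-13 + 231))*1375 = ((2/11)*21*218)*1375 = (9156/11)*1375 = 1144500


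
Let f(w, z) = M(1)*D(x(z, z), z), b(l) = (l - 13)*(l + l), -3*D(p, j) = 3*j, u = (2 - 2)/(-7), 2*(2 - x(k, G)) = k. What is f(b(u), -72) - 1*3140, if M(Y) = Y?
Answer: -3068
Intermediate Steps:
x(k, G) = 2 - k/2
u = 0 (u = 0*(-1/7) = 0)
D(p, j) = -j
b(l) = 2*l*(-13 + l) (b(l) = (-13 + l)*(2*l) = 2*l*(-13 + l))
f(w, z) = -z (f(w, z) = 1*(-z) = -z)
f(b(u), -72) - 1*3140 = -1*(-72) - 1*3140 = 72 - 3140 = -3068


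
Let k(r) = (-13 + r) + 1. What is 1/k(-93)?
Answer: -1/105 ≈ -0.0095238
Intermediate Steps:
k(r) = -12 + r
1/k(-93) = 1/(-12 - 93) = 1/(-105) = -1/105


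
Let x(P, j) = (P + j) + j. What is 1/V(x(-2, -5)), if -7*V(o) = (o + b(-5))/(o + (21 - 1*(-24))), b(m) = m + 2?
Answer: 77/5 ≈ 15.400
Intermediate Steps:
b(m) = 2 + m
x(P, j) = P + 2*j
V(o) = -(-3 + o)/(7*(45 + o)) (V(o) = -(o + (2 - 5))/(7*(o + (21 - 1*(-24)))) = -(o - 3)/(7*(o + (21 + 24))) = -(-3 + o)/(7*(o + 45)) = -(-3 + o)/(7*(45 + o)))
1/V(x(-2, -5)) = 1/((3 - (-2 + 2*(-5)))/(7*(45 + (-2 + 2*(-5))))) = 1/((3 - (-2 - 10))/(7*(45 + (-2 - 10)))) = 1/((3 - 1*(-12))/(7*(45 - 12))) = 1/((⅐)*(3 + 12)/33) = 1/((⅐)*(1/33)*15) = 1/(5/77) = 77/5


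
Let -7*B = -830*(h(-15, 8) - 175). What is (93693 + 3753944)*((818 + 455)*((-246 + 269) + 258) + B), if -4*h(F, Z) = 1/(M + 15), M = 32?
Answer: 853102842862243/658 ≈ 1.2965e+12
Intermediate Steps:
h(F, Z) = -1/188 (h(F, Z) = -1/(4*(32 + 15)) = -¼/47 = -¼*1/47 = -1/188)
B = -13653915/658 (B = -(-830)*(-1/188 - 175)/7 = -(-830)*(-32901)/(7*188) = -⅐*13653915/94 = -13653915/658 ≈ -20751.)
(93693 + 3753944)*((818 + 455)*((-246 + 269) + 258) + B) = (93693 + 3753944)*((818 + 455)*((-246 + 269) + 258) - 13653915/658) = 3847637*(1273*(23 + 258) - 13653915/658) = 3847637*(1273*281 - 13653915/658) = 3847637*(357713 - 13653915/658) = 3847637*(221721239/658) = 853102842862243/658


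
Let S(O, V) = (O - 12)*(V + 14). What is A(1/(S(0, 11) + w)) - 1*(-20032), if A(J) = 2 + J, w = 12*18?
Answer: 1682855/84 ≈ 20034.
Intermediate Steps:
S(O, V) = (-12 + O)*(14 + V)
w = 216
A(1/(S(0, 11) + w)) - 1*(-20032) = (2 + 1/((-168 - 12*11 + 14*0 + 0*11) + 216)) - 1*(-20032) = (2 + 1/((-168 - 132 + 0 + 0) + 216)) + 20032 = (2 + 1/(-300 + 216)) + 20032 = (2 + 1/(-84)) + 20032 = (2 - 1/84) + 20032 = 167/84 + 20032 = 1682855/84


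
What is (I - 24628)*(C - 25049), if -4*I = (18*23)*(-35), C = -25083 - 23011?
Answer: 3072810573/2 ≈ 1.5364e+9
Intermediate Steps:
C = -48094
I = 7245/2 (I = -18*23*(-35)/4 = -207*(-35)/2 = -1/4*(-14490) = 7245/2 ≈ 3622.5)
(I - 24628)*(C - 25049) = (7245/2 - 24628)*(-48094 - 25049) = -42011/2*(-73143) = 3072810573/2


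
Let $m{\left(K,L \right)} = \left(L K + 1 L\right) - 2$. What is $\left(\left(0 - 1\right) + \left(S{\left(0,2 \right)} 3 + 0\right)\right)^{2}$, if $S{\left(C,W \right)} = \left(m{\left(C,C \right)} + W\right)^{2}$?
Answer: $1$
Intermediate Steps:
$m{\left(K,L \right)} = -2 + L + K L$ ($m{\left(K,L \right)} = \left(K L + L\right) - 2 = \left(L + K L\right) - 2 = -2 + L + K L$)
$S{\left(C,W \right)} = \left(-2 + C + W + C^{2}\right)^{2}$ ($S{\left(C,W \right)} = \left(\left(-2 + C + C C\right) + W\right)^{2} = \left(\left(-2 + C + C^{2}\right) + W\right)^{2} = \left(-2 + C + W + C^{2}\right)^{2}$)
$\left(\left(0 - 1\right) + \left(S{\left(0,2 \right)} 3 + 0\right)\right)^{2} = \left(\left(0 - 1\right) + \left(\left(-2 + 0 + 2 + 0^{2}\right)^{2} \cdot 3 + 0\right)\right)^{2} = \left(-1 + \left(\left(-2 + 0 + 2 + 0\right)^{2} \cdot 3 + 0\right)\right)^{2} = \left(-1 + \left(0^{2} \cdot 3 + 0\right)\right)^{2} = \left(-1 + \left(0 \cdot 3 + 0\right)\right)^{2} = \left(-1 + \left(0 + 0\right)\right)^{2} = \left(-1 + 0\right)^{2} = \left(-1\right)^{2} = 1$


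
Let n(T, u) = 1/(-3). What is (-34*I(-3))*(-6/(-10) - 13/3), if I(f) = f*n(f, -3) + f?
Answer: -3808/15 ≈ -253.87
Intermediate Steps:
n(T, u) = -1/3
I(f) = 2*f/3 (I(f) = f*(-1/3) + f = -f/3 + f = 2*f/3)
(-34*I(-3))*(-6/(-10) - 13/3) = (-68*(-3)/3)*(-6/(-10) - 13/3) = (-34*(-2))*(-6*(-1/10) - 13*1/3) = 68*(3/5 - 13/3) = 68*(-56/15) = -3808/15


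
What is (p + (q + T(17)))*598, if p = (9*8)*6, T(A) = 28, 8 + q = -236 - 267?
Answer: -30498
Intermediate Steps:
q = -511 (q = -8 + (-236 - 267) = -8 - 503 = -511)
p = 432 (p = 72*6 = 432)
(p + (q + T(17)))*598 = (432 + (-511 + 28))*598 = (432 - 483)*598 = -51*598 = -30498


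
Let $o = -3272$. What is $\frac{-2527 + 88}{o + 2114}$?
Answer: $\frac{813}{386} \approx 2.1062$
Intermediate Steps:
$\frac{-2527 + 88}{o + 2114} = \frac{-2527 + 88}{-3272 + 2114} = - \frac{2439}{-1158} = \left(-2439\right) \left(- \frac{1}{1158}\right) = \frac{813}{386}$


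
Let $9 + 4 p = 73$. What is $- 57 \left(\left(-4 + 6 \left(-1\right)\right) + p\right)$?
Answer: $-342$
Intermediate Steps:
$p = 16$ ($p = - \frac{9}{4} + \frac{1}{4} \cdot 73 = - \frac{9}{4} + \frac{73}{4} = 16$)
$- 57 \left(\left(-4 + 6 \left(-1\right)\right) + p\right) = - 57 \left(\left(-4 + 6 \left(-1\right)\right) + 16\right) = - 57 \left(\left(-4 - 6\right) + 16\right) = - 57 \left(-10 + 16\right) = \left(-57\right) 6 = -342$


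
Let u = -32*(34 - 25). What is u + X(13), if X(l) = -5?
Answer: -293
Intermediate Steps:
u = -288 (u = -32*9 = -288)
u + X(13) = -288 - 5 = -293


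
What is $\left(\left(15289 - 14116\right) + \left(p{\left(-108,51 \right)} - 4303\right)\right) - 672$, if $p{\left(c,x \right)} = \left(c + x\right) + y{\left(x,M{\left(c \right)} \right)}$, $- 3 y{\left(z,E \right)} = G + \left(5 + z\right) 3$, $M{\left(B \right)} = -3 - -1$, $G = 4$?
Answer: $- \frac{11749}{3} \approx -3916.3$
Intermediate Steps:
$M{\left(B \right)} = -2$ ($M{\left(B \right)} = -3 + 1 = -2$)
$y{\left(z,E \right)} = - \frac{19}{3} - z$ ($y{\left(z,E \right)} = - \frac{4 + \left(5 + z\right) 3}{3} = - \frac{4 + \left(15 + 3 z\right)}{3} = - \frac{19 + 3 z}{3} = - \frac{19}{3} - z$)
$p{\left(c,x \right)} = - \frac{19}{3} + c$ ($p{\left(c,x \right)} = \left(c + x\right) - \left(\frac{19}{3} + x\right) = - \frac{19}{3} + c$)
$\left(\left(15289 - 14116\right) + \left(p{\left(-108,51 \right)} - 4303\right)\right) - 672 = \left(\left(15289 - 14116\right) - \frac{13252}{3}\right) - 672 = \left(1173 - \frac{13252}{3}\right) - 672 = - \frac{9733}{3} - 672 = - \frac{11749}{3}$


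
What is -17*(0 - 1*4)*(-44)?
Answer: -2992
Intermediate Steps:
-17*(0 - 1*4)*(-44) = -17*(0 - 4)*(-44) = -17*(-4)*(-44) = 68*(-44) = -2992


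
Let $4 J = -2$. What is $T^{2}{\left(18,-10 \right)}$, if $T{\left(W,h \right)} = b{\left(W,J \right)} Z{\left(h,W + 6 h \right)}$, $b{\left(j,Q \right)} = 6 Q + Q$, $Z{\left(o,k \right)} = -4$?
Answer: $196$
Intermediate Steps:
$J = - \frac{1}{2}$ ($J = \frac{1}{4} \left(-2\right) = - \frac{1}{2} \approx -0.5$)
$b{\left(j,Q \right)} = 7 Q$
$T{\left(W,h \right)} = 14$ ($T{\left(W,h \right)} = 7 \left(- \frac{1}{2}\right) \left(-4\right) = \left(- \frac{7}{2}\right) \left(-4\right) = 14$)
$T^{2}{\left(18,-10 \right)} = 14^{2} = 196$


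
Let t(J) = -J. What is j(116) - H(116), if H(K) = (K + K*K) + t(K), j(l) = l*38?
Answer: -9048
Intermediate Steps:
j(l) = 38*l
H(K) = K² (H(K) = (K + K*K) - K = (K + K²) - K = K²)
j(116) - H(116) = 38*116 - 1*116² = 4408 - 1*13456 = 4408 - 13456 = -9048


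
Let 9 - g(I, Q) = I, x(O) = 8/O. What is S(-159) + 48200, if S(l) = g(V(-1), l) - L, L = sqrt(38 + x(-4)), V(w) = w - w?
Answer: 48203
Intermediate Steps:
V(w) = 0
L = 6 (L = sqrt(38 + 8/(-4)) = sqrt(38 + 8*(-1/4)) = sqrt(38 - 2) = sqrt(36) = 6)
g(I, Q) = 9 - I
S(l) = 3 (S(l) = (9 - 1*0) - 1*6 = (9 + 0) - 6 = 9 - 6 = 3)
S(-159) + 48200 = 3 + 48200 = 48203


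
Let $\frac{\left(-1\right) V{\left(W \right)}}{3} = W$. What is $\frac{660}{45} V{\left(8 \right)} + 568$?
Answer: $216$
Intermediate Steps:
$V{\left(W \right)} = - 3 W$
$\frac{660}{45} V{\left(8 \right)} + 568 = \frac{660}{45} \left(\left(-3\right) 8\right) + 568 = 660 \cdot \frac{1}{45} \left(-24\right) + 568 = \frac{44}{3} \left(-24\right) + 568 = -352 + 568 = 216$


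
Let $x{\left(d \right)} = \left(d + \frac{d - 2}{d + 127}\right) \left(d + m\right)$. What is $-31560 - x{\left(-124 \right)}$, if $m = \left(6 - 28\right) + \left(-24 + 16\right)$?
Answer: $-57124$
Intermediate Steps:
$m = -30$ ($m = -22 - 8 = -30$)
$x{\left(d \right)} = \left(-30 + d\right) \left(d + \frac{-2 + d}{127 + d}\right)$ ($x{\left(d \right)} = \left(d + \frac{d - 2}{d + 127}\right) \left(d - 30\right) = \left(d + \frac{-2 + d}{127 + d}\right) \left(-30 + d\right) = \left(-30 + d\right) \left(d + \frac{-2 + d}{127 + d}\right)$)
$-31560 - x{\left(-124 \right)} = -31560 - \frac{60 + \left(-124\right)^{3} - -476408 + 98 \left(-124\right)^{2}}{127 - 124} = -31560 - \frac{60 - 1906624 + 476408 + 98 \cdot 15376}{3} = -31560 - \frac{60 - 1906624 + 476408 + 1506848}{3} = -31560 - \frac{1}{3} \cdot 76692 = -31560 - 25564 = -57124$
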